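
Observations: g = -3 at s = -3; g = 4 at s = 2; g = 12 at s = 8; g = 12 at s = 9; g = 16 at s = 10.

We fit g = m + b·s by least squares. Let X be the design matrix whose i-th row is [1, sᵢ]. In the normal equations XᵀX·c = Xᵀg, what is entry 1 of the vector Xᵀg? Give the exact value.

41

Entry 1 ↔ basis 1, so (Xᵀg)_{1} = Σᵢ gᵢ = (1)·(-3) + (1)·(4) + (1)·(12) + (1)·(12) + (1)·(16) = 41.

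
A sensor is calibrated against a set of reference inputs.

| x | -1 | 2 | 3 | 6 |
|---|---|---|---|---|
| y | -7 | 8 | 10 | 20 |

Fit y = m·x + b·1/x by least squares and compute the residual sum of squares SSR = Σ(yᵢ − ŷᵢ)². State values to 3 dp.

SSR = 0.720

The normal equations are: 50·m + 4·b = 173;  4·m + (25/18)·b = 53/3.
(Σx·x = 50, Σx·1/x = 4, Σ1/x·1/x = 25/18, Σx·y = 173, Σ1/x·y = 53/3.)
det = 50·(25/18) − 4² = 481/9.
m = (173·(25/18) − 4·(53/3))/(481/9) = 3053/962; b = (50·(53/3) − 4·173)/(481/9) = 1722/481.
Residuals: -237/962, -66/481, -687/962, 174/481; SSR = 693/962.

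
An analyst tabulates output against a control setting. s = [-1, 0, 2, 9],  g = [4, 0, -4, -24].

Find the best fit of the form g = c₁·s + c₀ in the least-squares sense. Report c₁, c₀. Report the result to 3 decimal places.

c₁ = -2.754, c₀ = 0.885

Setting ∂/∂c₁ … = 0 gives: 86·c₁ + 10·c₀ = -228;  10·c₁ + 4·c₀ = -24.
(Σs·s = 86, Σs = 10, Σ1 = 4, Σs·g = -228, Σg = -24.)
Determinant 86·4 − 10² = 244.
c₁ = ((-228)·4 − 10·(-24))/244 = -168/61; c₀ = (86·(-24) − 10·(-228))/244 = 54/61.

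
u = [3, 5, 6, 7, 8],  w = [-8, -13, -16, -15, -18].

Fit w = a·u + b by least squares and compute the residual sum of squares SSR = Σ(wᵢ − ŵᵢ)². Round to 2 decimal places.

The normal system AᵀA·[a, b]ᵀ = Aᵀw is [[183, 29]; [29, 5]]·[a, b]ᵀ = [-434, -70]ᵀ.
Eliminating b: 5·(row 1) − 29·(row 2) gives 74·a = 5·(-434) − 29·(-70) = -140, so a = -70/37.
Then b = ((-70) − 29·(-70/37))/5 = -112/37.
Residuals: 26/37, -19/37, -60/37, 47/37, 6/37; SSR = 186/37.

SSR = 5.03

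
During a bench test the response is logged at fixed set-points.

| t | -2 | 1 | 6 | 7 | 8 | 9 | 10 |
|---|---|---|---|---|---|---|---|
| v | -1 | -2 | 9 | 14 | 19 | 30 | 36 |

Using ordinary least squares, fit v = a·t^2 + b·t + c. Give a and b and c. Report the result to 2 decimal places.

a = 0.46, b = -0.63, c = -3.35

AᵀA·[a, b, c]ᵀ = Aᵀv reads: 24371·a + 2793·b + 335·c = 8250;  2793·a + 335·b + 39·c = 934;  335·a + 39·b + 7·c = 105.
Inverting the 3×3 Gram matrix, [a, b, c]ᵀ = [196893/430738, -272761/430738, -720999/215369]ᵀ.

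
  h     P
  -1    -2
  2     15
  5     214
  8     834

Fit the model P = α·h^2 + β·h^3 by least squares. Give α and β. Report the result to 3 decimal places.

α = 1.045, β = 1.499

From the data, Σh^2·h^2 = 4738, Σh^2·h^3 = 35924, Σh^3·h^3 = 277834.
Right-hand side: Σh^2·P = 58784, Σh^3·P = 453880.
So XᵀX·[α, β]ᵀ = XᵀP: [[4738, 35924]; [35924, 277834]]·[α, β]ᵀ = [58784, 453880]ᵀ.
Determinant 4738·277834 − 35924² = 25843716.
α = (58784·277834 − 35924·453880)/25843716 = 2250728/2153643; β = (4738·453880 − 35924·58784)/25843716 = 3227252/2153643.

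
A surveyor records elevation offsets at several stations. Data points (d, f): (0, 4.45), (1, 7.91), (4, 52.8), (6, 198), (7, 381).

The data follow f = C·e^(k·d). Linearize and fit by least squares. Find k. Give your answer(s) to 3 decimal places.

k = 0.638

With ln fᵢ as the transformed response and dᵢ as the regressor:
Σd = 18.0000, Σ(d)² = 102.0000, Σln f = 18.7586, Σd·ln f = 91.2634.
Equations: 102.0000·k + 18.0000·ln C = 91.2634;  18.0000·k + 5·ln C = 18.7586.
Slope k = (n·Σd·ln f − Σd·Σln f)/(n·Σ(d)² − (Σd)²) = (5·91.2634 − 18.0000·18.7586)/186.0000 = 0.63797; ln C = (Σln f − k·Σd)/n = 1.45504.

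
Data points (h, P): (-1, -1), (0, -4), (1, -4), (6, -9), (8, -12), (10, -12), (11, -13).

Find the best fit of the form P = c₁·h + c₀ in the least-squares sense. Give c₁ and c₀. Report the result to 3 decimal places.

Normal-equation sums: Σh·h = 323, Σh = 35, Σ1 = 7.
And Σh·P = -416, ΣP = -55.
AᵀA·[c₁, c₀]ᵀ = AᵀP becomes [[323, 35]; [35, 7]]·[c₁, c₀]ᵀ = [-416, -55]ᵀ.
Δ = 323·7 − 35² = 1036.
c₁ = ((-416)·7 − 35·(-55))/1036 = -141/148; c₀ = (323·(-55) − 35·(-416))/1036 = -3205/1036.

c₁ = -0.953, c₀ = -3.094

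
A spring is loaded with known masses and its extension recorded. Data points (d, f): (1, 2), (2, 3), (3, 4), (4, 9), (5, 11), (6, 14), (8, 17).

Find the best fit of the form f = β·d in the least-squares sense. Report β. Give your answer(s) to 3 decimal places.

Forming XᵀX = [[155]] and Xᵀf = [331]ᵀ gives XᵀX·[β]ᵀ = Xᵀf.
Hence β = 331 / 155 ≈ 2.13548.

β = 2.135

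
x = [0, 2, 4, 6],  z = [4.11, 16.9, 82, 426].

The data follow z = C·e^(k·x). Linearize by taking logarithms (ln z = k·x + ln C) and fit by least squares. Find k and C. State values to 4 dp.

k = 0.7751, C = 3.8578

Taking logs, ln z = k·x + ln C, so regress ln z on x.
Σx = 12.0000, Σ(x)² = 56.0000, Σln z = 14.7019, Σx·ln z = 59.6081.
Normal system: [[56.0000, 12.0000]; [12.0000, 4]]·[k, ln C]ᵀ = [59.6081, 14.7019]ᵀ.
Δ = 56.0000·4 − (12.0000)² = 80.0000; k = (59.6081·4 − 12.0000·14.7019)/80.0000 = 0.77512, ln C = (56.0000·14.7019 − 12.0000·59.6081)/80.0000 = 1.35011, so C = exp(1.35011) = 3.85783.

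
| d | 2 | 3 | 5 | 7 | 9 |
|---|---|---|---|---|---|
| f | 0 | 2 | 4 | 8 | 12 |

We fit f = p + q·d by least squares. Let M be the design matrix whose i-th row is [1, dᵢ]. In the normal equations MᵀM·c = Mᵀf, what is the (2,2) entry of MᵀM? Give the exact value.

Row 2 ↔ basis d, column 2 ↔ basis d, so (MᵀM)_{2,2} = Σᵢ (d)·(d) = (2)·(2) + (3)·(3) + (5)·(5) + (7)·(7) + (9)·(9) = 168.

168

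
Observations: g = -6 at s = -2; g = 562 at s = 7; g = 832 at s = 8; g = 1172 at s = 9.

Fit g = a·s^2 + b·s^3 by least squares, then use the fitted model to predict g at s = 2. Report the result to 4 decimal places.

ĝ = 16.2611

Setting ∂/∂a … = 0 gives: 13074·a + 108592·b = 175694;  108592·a + 911298·b = 1473186.
Determinant 13074·911298 − 108592² = 122087588.
a = (175694·911298 − 108592·1473186)/122087588 = 33344175/30521897; b = (13074·1473186 − 108592·175694)/122087588 = 45367729/30521897.
At s = 2: ĝ = (33344175/30521897)·(4) + (45367729/30521897)·(8) = 496318532/30521897.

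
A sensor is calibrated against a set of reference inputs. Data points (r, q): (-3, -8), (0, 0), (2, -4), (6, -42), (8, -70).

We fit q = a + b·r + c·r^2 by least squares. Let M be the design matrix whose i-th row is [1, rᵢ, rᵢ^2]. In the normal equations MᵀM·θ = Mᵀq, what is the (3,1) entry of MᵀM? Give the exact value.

113

Row 3 ↔ basis r^2, column 1 ↔ basis 1, so (MᵀM)_{3,1} = Σᵢ r^2 = (9)·(1) + (0)·(1) + (4)·(1) + (36)·(1) + (64)·(1) = 113.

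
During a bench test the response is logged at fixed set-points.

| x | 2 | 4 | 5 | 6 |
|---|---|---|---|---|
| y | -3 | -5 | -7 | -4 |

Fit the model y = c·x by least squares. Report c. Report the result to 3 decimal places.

c = -1.049

Compute the Gram sums: Σx·x = 81.
And Σx·y = -85.
Hence c = -85 / 81 ≈ -1.04938.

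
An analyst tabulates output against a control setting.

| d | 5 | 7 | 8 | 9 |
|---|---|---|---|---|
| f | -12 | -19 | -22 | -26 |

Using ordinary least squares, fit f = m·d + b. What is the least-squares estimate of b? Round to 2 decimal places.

The normal equations are: 219·m + 29·b = -603;  29·m + 4·b = -79.
(Σd·d = 219, Σd = 29, Σ1 = 4, Σd·f = -603, Σf = -79.)
Δ = 219·4 − 29² = 35.
m = ((-603)·4 − 29·(-79))/35 = -121/35; b = (219·(-79) − 29·(-603))/35 = 186/35.

b = 5.31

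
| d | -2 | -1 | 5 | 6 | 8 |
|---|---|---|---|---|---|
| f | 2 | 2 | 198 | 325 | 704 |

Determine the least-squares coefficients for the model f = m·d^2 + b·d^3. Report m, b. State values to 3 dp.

Normal-equation sums: Σd^2·d^2 = 6034, Σd^2·d^3 = 43636, Σd^3·d^3 = 324490.
Right-hand side: Σd^2·f = 61716, Σd^3·f = 455380.
So AᵀA·[m, b]ᵀ = Aᵀf: [[6034, 43636]; [43636, 324490]]·[m, b]ᵀ = [61716, 455380]ᵀ.
Eliminating b: 324490·(row 1) − 43636·(row 2) gives 53872164·m = 324490·61716 − 43636·455380 = 155263160, so m = 38815790/13468041.
Then b = (455380 − 43636·(38815790/13468041))/324490 = 13680886/13468041.

m = 2.882, b = 1.016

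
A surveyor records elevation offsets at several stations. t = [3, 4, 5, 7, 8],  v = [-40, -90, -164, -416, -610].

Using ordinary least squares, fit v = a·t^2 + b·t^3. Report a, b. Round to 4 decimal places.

a = -1.5704, b = -0.9934

Normal-equation sums: Σt^2·t^2 = 7459, Σt^2·t^3 = 53967, Σt^3·t^3 = 400243.
Moment sums: Σt^2·v = -65324, Σt^3·v = -482348.
MᵀM·[a, b]ᵀ = Mᵀv becomes [[7459, 53967]; [53967, 400243]]·[a, b]ᵀ = [-65324, -482348]ᵀ.
Determinant 7459·400243 − 53967² = 72975448.
a = ((-65324)·400243 − 53967·(-482348))/72975448 = -14324902/9121931; b = (7459·(-482348) − 53967·(-65324))/72975448 = -9061678/9121931.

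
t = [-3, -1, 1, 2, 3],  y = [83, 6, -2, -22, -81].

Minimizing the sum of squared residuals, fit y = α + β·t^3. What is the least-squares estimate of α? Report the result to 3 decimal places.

Entries of XᵀX: Σ1 = 5, Σt^3 = 8, Σt^3·t^3 = 1524.
And Σy = -16, Σt^3·y = -4612.
So XᵀX·[α, β]ᵀ = Xᵀy: [[5, 8]; [8, 1524]]·[α, β]ᵀ = [-16, -4612]ᵀ.
Δ = 5·1524 − 8² = 7556.
α = ((-16)·1524 − 8·(-4612))/7556 = 3128/1889; β = (5·(-4612) − 8·(-16))/7556 = -5733/1889.

α = 1.656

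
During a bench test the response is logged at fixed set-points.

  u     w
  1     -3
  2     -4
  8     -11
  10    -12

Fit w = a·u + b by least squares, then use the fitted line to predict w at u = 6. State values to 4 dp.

Compute the Gram sums: Σu·u = 169, Σu = 21, Σ1 = 4.
For Xᵀw: Σu·w = -219, Σw = -30.
Determinant 169·4 − 21² = 235.
a = ((-219)·4 − 21·(-30))/235 = -246/235; b = (169·(-30) − 21·(-219))/235 = -471/235.
At u = 6: ŵ = (-246/235)·(6) + (-471/235)·(1) = -1947/235.

ŵ = -8.2851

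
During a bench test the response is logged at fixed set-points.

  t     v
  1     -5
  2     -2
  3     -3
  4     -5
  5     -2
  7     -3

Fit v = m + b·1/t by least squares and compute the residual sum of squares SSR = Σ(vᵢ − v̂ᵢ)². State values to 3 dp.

From the data, Σ1 = 6, Σ1/t = 1019/420, Σ1/t·1/t = 261781/176400.
And Σv = -20, Σ1/t·v = -1271/140.
Eliminating b: (261781/176400)·(row 1) − (1019/420)·(row 2) gives (21293/7056)·m = (261781/176400)·(-20) − (1019/420)·(-1271/140) = -1350173/176400, so m = -1350173/532325.
Then b = ((-1271/140) − (1019/420)·(-1350173/532325))/(261781/176400) = -209832/106465.
Residuals: -262292/532325, 810103/532325, 102918/532325, -1049162/532325, 99071/106465, -96922/532325; SSR = 3928366/532325.

SSR = 7.380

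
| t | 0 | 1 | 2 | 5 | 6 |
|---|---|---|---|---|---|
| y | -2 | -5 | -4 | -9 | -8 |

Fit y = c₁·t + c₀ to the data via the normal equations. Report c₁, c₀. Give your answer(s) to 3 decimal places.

The normal system AᵀA·[c₁, c₀]ᵀ = Aᵀy is [[66, 14]; [14, 5]]·[c₁, c₀]ᵀ = [-106, -28]ᵀ.
Eliminating c₀: 5·(row 1) − 14·(row 2) gives 134·c₁ = 5·(-106) − 14·(-28) = -138, so c₁ = -69/67.
Then c₀ = ((-28) − 14·(-69/67))/5 = -182/67.

c₁ = -1.030, c₀ = -2.716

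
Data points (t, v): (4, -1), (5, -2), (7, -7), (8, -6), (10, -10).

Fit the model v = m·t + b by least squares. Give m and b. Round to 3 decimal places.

Entries of XᵀX: Σt·t = 254, Σt = 34, Σ1 = 5.
And Σt·v = -211, Σv = -26.
So XᵀX·[m, b]ᵀ = Xᵀv: [[254, 34]; [34, 5]]·[m, b]ᵀ = [-211, -26]ᵀ.
Δ = 254·5 − 34² = 114.
m = ((-211)·5 − 34·(-26))/114 = -3/2; b = (254·(-26) − 34·(-211))/114 = 5.

m = -1.500, b = 5.000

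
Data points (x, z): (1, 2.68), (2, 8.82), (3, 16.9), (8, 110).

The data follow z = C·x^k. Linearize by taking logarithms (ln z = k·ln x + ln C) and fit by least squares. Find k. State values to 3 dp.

k = 1.785

Taking logs, ln z = k·ln x + ln C, so regress ln z on ln x.
Σln x = 3.8712, Σ(ln x)² = 6.0115, Σln z = 10.6906, Σln x·ln z = 14.3895.
Equations: 6.0115·k + 3.8712·ln C = 14.3895;  3.8712·k + 4·ln C = 10.6906.
Slope k = (n·Σln x·ln z − Σln x·Σln z)/(n·Σ(ln x)² − (Σln x)²) = (4·14.3895 − 3.8712·10.6906)/9.0597 = 1.78509; ln C = (Σln z − k·Σln x)/n = 0.94505.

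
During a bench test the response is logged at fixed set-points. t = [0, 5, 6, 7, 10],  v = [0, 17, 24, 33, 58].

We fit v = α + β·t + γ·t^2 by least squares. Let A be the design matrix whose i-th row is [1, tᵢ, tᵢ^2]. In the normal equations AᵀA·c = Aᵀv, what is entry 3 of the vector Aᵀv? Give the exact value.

Entry 3 ↔ basis t^2, so (Aᵀv)_{3} = Σᵢ (t^2)·vᵢ = (0)·(0) + (25)·(17) + (36)·(24) + (49)·(33) + (100)·(58) = 8706.

8706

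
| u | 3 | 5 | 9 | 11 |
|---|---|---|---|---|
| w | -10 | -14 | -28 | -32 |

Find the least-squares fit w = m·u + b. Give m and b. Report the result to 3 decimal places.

The normal equations are: 236·m + 28·b = -704;  28·m + 4·b = -84.
(Σu·u = 236, Σu = 28, Σ1 = 4, Σu·w = -704, Σw = -84.)
Δ = 236·4 − 28² = 160.
m = ((-704)·4 − 28·(-84))/160 = -29/10; b = (236·(-84) − 28·(-704))/160 = -7/10.

m = -2.900, b = -0.700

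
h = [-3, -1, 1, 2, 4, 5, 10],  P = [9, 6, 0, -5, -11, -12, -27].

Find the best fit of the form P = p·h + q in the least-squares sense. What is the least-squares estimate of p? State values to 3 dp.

p = -2.863

MᵀM·[p, q]ᵀ = MᵀP reads: 156·p + 18·q = -417;  18·p + 7·q = -40.
(Σh·h = 156, Σh = 18, Σ1 = 7, Σh·P = -417, ΣP = -40.)
det = 156·7 − 18² = 768.
p = ((-417)·7 − 18·(-40))/768 = -733/256; q = (156·(-40) − 18·(-417))/768 = 211/128.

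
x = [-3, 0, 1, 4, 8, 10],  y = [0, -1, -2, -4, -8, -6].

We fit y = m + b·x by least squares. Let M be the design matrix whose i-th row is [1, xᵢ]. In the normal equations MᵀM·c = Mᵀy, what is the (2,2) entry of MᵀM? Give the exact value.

190

Row 2 ↔ basis x, column 2 ↔ basis x, so (MᵀM)_{2,2} = Σᵢ (x)·(x) = (-3)·(-3) + (0)·(0) + (1)·(1) + (4)·(4) + (8)·(8) + (10)·(10) = 190.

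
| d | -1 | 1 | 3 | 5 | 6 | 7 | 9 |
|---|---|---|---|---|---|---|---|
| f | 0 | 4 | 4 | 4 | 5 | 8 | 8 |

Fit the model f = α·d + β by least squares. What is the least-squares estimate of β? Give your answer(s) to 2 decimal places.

The normal equations are: 202·α + 30·β = 194;  30·α + 7·β = 33.
Eliminating β: 7·(row 1) − 30·(row 2) gives 514·α = 7·194 − 30·33 = 368, so α = 184/257.
Then β = (33 − 30·(184/257))/7 = 423/257.

β = 1.65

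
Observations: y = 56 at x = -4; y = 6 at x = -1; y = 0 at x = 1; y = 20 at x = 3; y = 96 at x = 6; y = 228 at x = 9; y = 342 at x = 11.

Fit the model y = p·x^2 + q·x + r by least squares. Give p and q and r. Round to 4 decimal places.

With design matrix A, AᵀA = [[22837, 2239, 265]; [2239, 265, 25]; [265, 25, 7]] and Aᵀy = [64388, 6220, 748]ᵀ.
Inverting the 3×3 Gram matrix, [p, q, r]ᵀ = [1021640/337899, -691372/337899, -100264/337899]ᵀ.

p = 3.0235, q = -2.0461, r = -0.2967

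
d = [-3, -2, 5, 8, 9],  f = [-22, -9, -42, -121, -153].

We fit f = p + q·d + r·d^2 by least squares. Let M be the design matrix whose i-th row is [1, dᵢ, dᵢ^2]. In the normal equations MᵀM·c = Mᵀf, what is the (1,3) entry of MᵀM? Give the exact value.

Row 1 ↔ basis 1, column 3 ↔ basis d^2, so (MᵀM)_{1,3} = Σᵢ d^2 = (1)·(9) + (1)·(4) + (1)·(25) + (1)·(64) + (1)·(81) = 183.

183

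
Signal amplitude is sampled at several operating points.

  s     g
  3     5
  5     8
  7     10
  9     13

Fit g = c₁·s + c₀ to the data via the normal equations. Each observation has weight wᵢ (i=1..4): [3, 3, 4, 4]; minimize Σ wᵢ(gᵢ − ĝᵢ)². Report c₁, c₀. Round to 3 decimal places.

c₁ = 1.301, c₀ = 1.180

The normal system XᵀWX·[c₁, c₀]ᵀ = XᵀWg is [[622, 88]; [88, 14]]·[c₁, c₀]ᵀ = [913, 131]ᵀ.
det = 622·14 − 88² = 964.
c₁ = (913·14 − 88·131)/964 = 627/482; c₀ = (622·131 − 88·913)/964 = 569/482.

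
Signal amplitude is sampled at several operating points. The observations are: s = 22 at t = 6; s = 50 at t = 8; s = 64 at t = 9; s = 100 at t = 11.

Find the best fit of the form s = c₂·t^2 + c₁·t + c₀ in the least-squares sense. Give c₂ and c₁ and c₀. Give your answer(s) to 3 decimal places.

c₂ = 0.667, c₁ = 4.205, c₀ = -27.077

From the data, Σt^2·t^2 = 26594, Σt^2·t = 2788, Σt^2 = 302, Σt·t = 302, Σt = 34, Σ1 = 4.
And Σt^2·s = 21276, Σt·s = 2208, Σs = 236.
Normal equations: [[26594, 2788, 302]; [2788, 302, 34]; [302, 34, 4]]·[c₂, c₁, c₀]ᵀ = [21276, 2208, 236]ᵀ.
Row-reducing yields c₂ = 2/3, c₁ = 164/39, c₀ = -352/13.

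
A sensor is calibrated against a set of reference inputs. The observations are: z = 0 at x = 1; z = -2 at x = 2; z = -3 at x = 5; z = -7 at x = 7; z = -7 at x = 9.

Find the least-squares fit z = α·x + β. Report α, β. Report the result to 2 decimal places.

α = -0.89, β = 0.46

Setting ∂/∂α … = 0 gives: 160·α + 24·β = -131;  24·α + 5·β = -19.
det = 160·5 − 24² = 224.
α = ((-131)·5 − 24·(-19))/224 = -199/224; β = (160·(-19) − 24·(-131))/224 = 13/28.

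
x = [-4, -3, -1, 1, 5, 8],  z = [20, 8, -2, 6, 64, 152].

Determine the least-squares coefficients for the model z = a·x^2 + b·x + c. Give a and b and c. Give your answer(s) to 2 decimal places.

Setting ∂/∂a … = 0 gives: 5060·a + 546·b + 116·c = 11724;  546·a + 116·b + 6·c = 1440;  116·a + 6·b + 6·c = 248.
Inverting the 3×3 Gram matrix, [a, b, c]ᵀ = [37450/18751, 283986/93755, -28946/93755]ᵀ.

a = 2.00, b = 3.03, c = -0.31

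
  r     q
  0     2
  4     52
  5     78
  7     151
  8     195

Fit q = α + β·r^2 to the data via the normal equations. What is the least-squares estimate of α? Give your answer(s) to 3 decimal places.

Compute the Gram sums: Σ1 = 5, Σr^2 = 154, Σr^2·r^2 = 7378.
And Σq = 478, Σr^2·q = 22661.
So MᵀM·[α, β]ᵀ = Mᵀq: [[5, 154]; [154, 7378]]·[α, β]ᵀ = [478, 22661]ᵀ.
Determinant 5·7378 − 154² = 13174.
α = (478·7378 − 154·22661)/13174 = 2635/941; β = (5·22661 − 154·478)/13174 = 39693/13174.

α = 2.800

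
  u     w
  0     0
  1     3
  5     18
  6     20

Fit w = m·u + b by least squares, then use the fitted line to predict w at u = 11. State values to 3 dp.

Forming XᵀX = [[62, 12]; [12, 4]] and Xᵀw = [213, 41]ᵀ gives XᵀX·[m, b]ᵀ = Xᵀw.
Determinant 62·4 − 12² = 104.
m = (213·4 − 12·41)/104 = 45/13; b = (62·41 − 12·213)/104 = -7/52.
At u = 11: ŵ = (45/13)·(11) + (-7/52)·(1) = 1973/52.

ŵ = 37.942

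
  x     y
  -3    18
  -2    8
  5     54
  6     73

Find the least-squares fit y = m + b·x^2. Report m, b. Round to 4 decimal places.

Forming AᵀA = [[4, 74]; [74, 2018]] and Aᵀy = [153, 4172]ᵀ gives AᵀA·[m, b]ᵀ = Aᵀy.
det = 4·2018 − 74² = 2596.
m = (153·2018 − 74·4172)/2596 = 13/1298; b = (4·4172 − 74·153)/2596 = 2683/1298.

m = 0.0100, b = 2.0670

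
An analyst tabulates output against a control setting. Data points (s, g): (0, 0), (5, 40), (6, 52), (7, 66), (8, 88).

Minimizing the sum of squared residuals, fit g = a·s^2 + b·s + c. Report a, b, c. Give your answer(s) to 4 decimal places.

Entries of AᵀA: Σs^2·s^2 = 8418, Σs^2·s = 1196, Σs^2 = 174, Σs·s = 174, Σs = 26, Σ1 = 5.
Moment sums: Σs^2·g = 11738, Σs·g = 1678, Σg = 246.
Inverting the 3×3 Gram matrix, [a, b, c]ᵀ = [8931/8599, 21355/8599, 1226/8599]ᵀ.

a = 1.0386, b = 2.4834, c = 0.1426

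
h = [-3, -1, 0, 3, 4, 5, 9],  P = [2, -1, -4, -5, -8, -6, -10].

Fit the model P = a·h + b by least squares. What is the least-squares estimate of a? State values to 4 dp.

a = -0.9456

Forming AᵀA = [[141, 17]; [17, 7]] and AᵀP = [-172, -32]ᵀ gives AᵀA·[a, b]ᵀ = AᵀP.
Eliminating b: 7·(row 1) − 17·(row 2) gives 698·a = 7·(-172) − 17·(-32) = -660, so a = -330/349.
Then b = ((-32) − 17·(-330/349))/7 = -794/349.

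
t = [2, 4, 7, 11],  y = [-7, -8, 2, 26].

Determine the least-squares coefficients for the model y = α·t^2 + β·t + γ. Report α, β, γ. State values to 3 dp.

α = 0.497, β = -2.722, γ = -4.029

Entries of AᵀA: Σt^2·t^2 = 17314, Σt^2·t = 1746, Σt^2 = 190, Σt·t = 190, Σt = 24, Σ1 = 4.
Moment sums: Σt^2·y = 3088, Σt·y = 254, Σy = 13.
So AᵀA·[α, β, γ]ᵀ = Aᵀy: [[17314, 1746, 190]; [1746, 190, 24]; [190, 24, 4]]·[α, β, γ]ᵀ = [3088, 254, 13]ᵀ.
Inverting the 3×3 Gram matrix, [α, β, γ]ᵀ = [2329/4686, -4251/1562, -9440/2343]ᵀ.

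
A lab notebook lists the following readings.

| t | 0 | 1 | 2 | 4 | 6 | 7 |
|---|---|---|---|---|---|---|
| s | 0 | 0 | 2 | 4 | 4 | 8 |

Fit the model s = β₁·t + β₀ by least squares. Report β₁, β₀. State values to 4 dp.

Normal-equation sums: Σt·t = 106, Σt = 20, Σ1 = 6.
Right-hand side: Σt·s = 100, Σs = 18.
So MᵀM·[β₁, β₀]ᵀ = Mᵀs: [[106, 20]; [20, 6]]·[β₁, β₀]ᵀ = [100, 18]ᵀ.
Eliminating β₀: 6·(row 1) − 20·(row 2) gives 236·β₁ = 6·100 − 20·18 = 240, so β₁ = 60/59.
Then β₀ = (18 − 20·(60/59))/6 = -23/59.

β₁ = 1.0169, β₀ = -0.3898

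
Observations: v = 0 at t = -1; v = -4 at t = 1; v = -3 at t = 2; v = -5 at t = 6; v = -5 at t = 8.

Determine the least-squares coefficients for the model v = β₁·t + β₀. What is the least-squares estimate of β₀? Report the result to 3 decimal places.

Setting ∂/∂β₁ … = 0 gives: 106·β₁ + 16·β₀ = -80;  16·β₁ + 5·β₀ = -17.
Δ = 106·5 − 16² = 274.
β₁ = ((-80)·5 − 16·(-17))/274 = -64/137; β₀ = (106·(-17) − 16·(-80))/274 = -261/137.

β₀ = -1.905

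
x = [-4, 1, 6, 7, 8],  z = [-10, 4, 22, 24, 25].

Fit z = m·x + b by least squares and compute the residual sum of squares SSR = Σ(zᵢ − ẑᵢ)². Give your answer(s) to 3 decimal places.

SSR = 6.395

Forming MᵀM = [[166, 18]; [18, 5]] and Mᵀz = [544, 65]ᵀ gives MᵀM·[m, b]ᵀ = Mᵀz.
det = 166·5 − 18² = 506.
m = (544·5 − 18·65)/506 = 775/253; b = (166·65 − 18·544)/506 = 499/253.
Residuals: 71/253, -262/253, 417/253, 148/253, -34/23; SSR = 1618/253.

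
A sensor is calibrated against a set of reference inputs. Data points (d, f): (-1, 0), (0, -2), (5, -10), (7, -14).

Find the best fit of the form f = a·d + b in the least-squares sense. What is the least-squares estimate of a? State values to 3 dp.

Entries of AᵀA: Σd·d = 75, Σd = 11, Σ1 = 4.
Right-hand side: Σd·f = -148, Σf = -26.
So AᵀA·[a, b]ᵀ = Aᵀf: [[75, 11]; [11, 4]]·[a, b]ᵀ = [-148, -26]ᵀ.
Eliminating b: 4·(row 1) − 11·(row 2) gives 179·a = 4·(-148) − 11·(-26) = -306, so a = -306/179.
Then b = ((-26) − 11·(-306/179))/4 = -322/179.

a = -1.709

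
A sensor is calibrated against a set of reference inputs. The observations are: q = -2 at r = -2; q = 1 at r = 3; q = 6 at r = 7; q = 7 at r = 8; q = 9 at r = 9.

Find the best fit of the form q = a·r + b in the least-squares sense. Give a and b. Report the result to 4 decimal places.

From the data, Σr·r = 207, Σr = 25, Σ1 = 5.
For Xᵀq: Σr·q = 186, Σq = 21.
det = 207·5 − 25² = 410.
a = (186·5 − 25·21)/410 = 81/82; b = (207·21 − 25·186)/410 = -303/410.

a = 0.9878, b = -0.7390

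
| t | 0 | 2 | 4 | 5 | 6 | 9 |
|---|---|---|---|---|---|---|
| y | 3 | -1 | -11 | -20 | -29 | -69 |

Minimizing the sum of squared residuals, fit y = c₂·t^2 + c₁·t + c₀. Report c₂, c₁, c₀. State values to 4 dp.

c₂ = -0.8771, c₁ = -0.0961, c₀ = 2.9316

Compute the Gram sums: Σt^2·t^2 = 8754, Σt^2·t = 1142, Σt^2 = 162, Σt·t = 162, Σt = 26, Σ1 = 6.
Moment sums: Σt^2·y = -7313, Σt·y = -941, Σy = -127.
MᵀM·[c₂, c₁, c₀]ᵀ = Mᵀy becomes [[8754, 1142, 162]; [1142, 162, 26]; [162, 26, 6]]·[c₂, c₁, c₀]ᵀ = [-7313, -941, -127]ᵀ.
Inverting the 3×3 Gram matrix, [c₂, c₁, c₀]ᵀ = [-3697/4215, -27/281, 24713/8430]ᵀ.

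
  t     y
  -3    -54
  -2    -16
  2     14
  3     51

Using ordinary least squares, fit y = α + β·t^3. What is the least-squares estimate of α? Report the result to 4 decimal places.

α = -1.2500

Normal-equation sums: Σ1 = 4, Σt^3 = 0, Σt^3·t^3 = 1586.
And Σy = -5, Σt^3·y = 3075.
Normal equations: [[4, 0]; [0, 1586]]·[α, β]ᵀ = [-5, 3075]ᵀ.
Eliminating β: 1586·(row 1) − 0·(row 2) gives 6344·α = 1586·(-5) − 0·3075 = -7930, so α = -5/4.
Then β = (3075 − 0·(-5/4))/1586 = 3075/1586.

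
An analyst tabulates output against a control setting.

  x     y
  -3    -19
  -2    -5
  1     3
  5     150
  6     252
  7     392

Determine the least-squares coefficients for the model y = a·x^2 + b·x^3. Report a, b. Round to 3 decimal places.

Compute the Gram sums: Σx^2·x^2 = 4420, Σx^2·x^3 = 27434, Σx^3·x^3 = 180724.
Right-hand side: Σx^2·y = 31842, Σx^3·y = 208194.
Eliminating b: 180724·(row 1) − 27434·(row 2) gives 46175724·a = 180724·31842 − 27434·208194 = 43019412, so a = 3584951/3847977.
Then b = (208194 − 27434·(3584951/3847977))/180724 = 3888671/3847977.

a = 0.932, b = 1.011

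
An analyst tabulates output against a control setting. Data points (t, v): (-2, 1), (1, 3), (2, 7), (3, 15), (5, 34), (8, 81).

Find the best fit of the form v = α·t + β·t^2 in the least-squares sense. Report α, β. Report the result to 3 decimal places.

α = 1.590, β = 1.064

From the data, Σt·t = 107, Σt·t^2 = 665, Σt^2·t^2 = 4835.
Right-hand side: Σt·v = 878, Σt^2·v = 6204.
So MᵀM·[α, β]ᵀ = Mᵀv: [[107, 665]; [665, 4835]]·[α, β]ᵀ = [878, 6204]ᵀ.
det = 107·4835 − 665² = 75120.
α = (878·4835 − 665·6204)/75120 = 11947/7512; β = (107·6204 − 665·878)/75120 = 39979/37560.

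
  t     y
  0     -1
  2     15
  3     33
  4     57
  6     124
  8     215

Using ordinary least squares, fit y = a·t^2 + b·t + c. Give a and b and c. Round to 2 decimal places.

Sums needed: Σt^2·t^2 = 5745, Σt^2·t = 827, Σt^2 = 129, Σt·t = 129, Σt = 23, Σ1 = 6.
Moment sums: Σt^2·y = 19493, Σt·y = 2821, Σy = 443.
XᵀX·[a, b, c]ᵀ = Xᵀy becomes [[5745, 827, 129]; [827, 129, 23]; [129, 23, 6]]·[a, b, c]ᵀ = [19493, 2821, 443]ᵀ.
Inverting the 3×3 Gram matrix, [a, b, c]ᵀ = [963/308, 3139/1540, -463/385]ᵀ.

a = 3.13, b = 2.04, c = -1.20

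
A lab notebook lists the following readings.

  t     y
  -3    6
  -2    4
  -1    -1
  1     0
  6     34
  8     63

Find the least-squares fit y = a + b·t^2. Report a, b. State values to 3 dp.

Forming AᵀA = [[6, 115]; [115, 5491]] and Aᵀy = [106, 5325]ᵀ gives AᵀA·[a, b]ᵀ = Aᵀy.
Eliminating b: 5491·(row 1) − 115·(row 2) gives 19721·a = 5491·106 − 115·5325 = -30329, so a = -2333/1517.
Then b = (5325 − 115·(-2333/1517))/5491 = 1520/1517.

a = -1.538, b = 1.002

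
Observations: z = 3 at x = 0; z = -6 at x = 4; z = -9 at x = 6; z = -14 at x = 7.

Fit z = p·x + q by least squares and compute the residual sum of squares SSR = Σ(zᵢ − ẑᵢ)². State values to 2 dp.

Setting ∂/∂p … = 0 gives: 101·p + 17·q = -176;  17·p + 4·q = -26.
(Σx·x = 101, Σx = 17, Σ1 = 4, Σx·z = -176, Σz = -26.)
Eliminating q: 4·(row 1) − 17·(row 2) gives 115·p = 4·(-176) − 17·(-26) = -262, so p = -262/115.
Then q = ((-26) − 17·(-262/115))/4 = 366/115.
Residuals: -21/115, -8/115, 171/115, -142/115; SSR = 434/115.

SSR = 3.77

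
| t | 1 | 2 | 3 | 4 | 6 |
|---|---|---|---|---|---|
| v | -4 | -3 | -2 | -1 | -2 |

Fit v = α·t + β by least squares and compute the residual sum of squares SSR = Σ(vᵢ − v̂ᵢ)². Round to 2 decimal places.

SSR = 2.43

AᵀA·[α, β]ᵀ = Aᵀv reads: 66·α + 16·β = -32;  16·α + 5·β = -12.
(Σt·t = 66, Σt = 16, Σ1 = 5, Σt·v = -32, Σv = -12.)
Δ = 66·5 − 16² = 74.
α = ((-32)·5 − 16·(-12))/74 = 16/37; β = (66·(-12) − 16·(-32))/74 = -140/37.
Residuals: -24/37, -3/37, 18/37, 39/37, -30/37; SSR = 90/37.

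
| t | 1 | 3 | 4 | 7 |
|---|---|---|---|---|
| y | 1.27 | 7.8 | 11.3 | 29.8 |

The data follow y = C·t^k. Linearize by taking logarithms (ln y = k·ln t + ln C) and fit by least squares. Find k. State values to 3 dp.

Taking logs, ln y = k·ln t + ln C, so regress ln y on ln t.
Sums: Σln t = 4.4308, Σ(ln t)² = 6.9153, Σln y = 8.1125, Σln t·ln y = 12.2236.
Normal system: [[6.9153, 4.4308]; [4.4308, 4]]·[k, ln C]ᵀ = [12.2236, 8.1125]ᵀ.
Solving (det = 8.0292): k = 1.61281, ln C = 0.24159.

k = 1.613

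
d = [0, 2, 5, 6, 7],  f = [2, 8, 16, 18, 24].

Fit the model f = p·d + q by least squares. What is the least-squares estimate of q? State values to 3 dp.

Setting ∂/∂p … = 0 gives: 114·p + 20·q = 372;  20·p + 5·q = 68.
Δ = 114·5 − 20² = 170.
p = (372·5 − 20·68)/170 = 50/17; q = (114·68 − 20·372)/170 = 156/85.

q = 1.835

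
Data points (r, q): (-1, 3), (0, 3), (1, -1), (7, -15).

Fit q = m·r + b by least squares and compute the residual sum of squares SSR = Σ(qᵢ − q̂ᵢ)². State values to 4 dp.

SSR = 2.9419

XᵀX·[m, b]ᵀ = Xᵀq reads: 51·m + 7·b = -109;  7·m + 4·b = -10.
det = 51·4 − 7² = 155.
m = ((-109)·4 − 7·(-10))/155 = -366/155; b = (51·(-10) − 7·(-109))/155 = 253/155.
Residuals: -154/155, 212/155, -42/155, -16/155; SSR = 456/155.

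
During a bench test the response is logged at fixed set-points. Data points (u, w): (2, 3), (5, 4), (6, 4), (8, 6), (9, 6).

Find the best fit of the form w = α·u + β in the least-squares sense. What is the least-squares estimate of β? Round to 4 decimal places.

Normal-equation sums: Σu·u = 210, Σu = 30, Σ1 = 5.
And Σu·w = 152, Σw = 23.
So AᵀA·[α, β]ᵀ = Aᵀw: [[210, 30]; [30, 5]]·[α, β]ᵀ = [152, 23]ᵀ.
Δ = 210·5 − 30² = 150.
α = (152·5 − 30·23)/150 = 7/15; β = (210·23 − 30·152)/150 = 9/5.

β = 1.8000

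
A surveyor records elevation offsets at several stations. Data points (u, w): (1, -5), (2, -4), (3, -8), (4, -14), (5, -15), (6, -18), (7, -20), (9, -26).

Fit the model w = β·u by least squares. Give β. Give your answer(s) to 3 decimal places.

MᵀM·[β]ᵀ = Mᵀw reads: 221·β = -650.
(Σu·u = 221, Σu·w = -650.)
β = (-650)/221 = -2.94118.

β = -2.941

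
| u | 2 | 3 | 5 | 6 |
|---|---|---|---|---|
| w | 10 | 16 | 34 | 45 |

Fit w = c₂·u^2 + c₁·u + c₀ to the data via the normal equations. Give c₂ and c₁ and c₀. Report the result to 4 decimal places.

Sums needed: Σu^2·u^2 = 2018, Σu^2·u = 376, Σu^2 = 74, Σu·u = 74, Σu = 16, Σ1 = 4.
Moment sums: Σu^2·w = 2654, Σu·w = 508, Σw = 105.
Normal equations: [[2018, 376, 74]; [376, 74, 16]; [74, 16, 4]]·[c₂, c₁, c₀]ᵀ = [2654, 508, 105]ᵀ.
Inverting the 3×3 Gram matrix, [c₂, c₁, c₀]ᵀ = [5/6, 32/15, 23/10]ᵀ.

c₂ = 0.8333, c₁ = 2.1333, c₀ = 2.3000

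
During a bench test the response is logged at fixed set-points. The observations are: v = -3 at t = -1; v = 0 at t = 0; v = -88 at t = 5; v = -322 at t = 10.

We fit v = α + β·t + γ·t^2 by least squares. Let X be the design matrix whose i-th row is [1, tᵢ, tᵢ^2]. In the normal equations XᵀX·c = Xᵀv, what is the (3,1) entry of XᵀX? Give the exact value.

126

Row 3 ↔ basis t^2, column 1 ↔ basis 1, so (XᵀX)_{3,1} = Σᵢ t^2 = (1)·(1) + (0)·(1) + (25)·(1) + (100)·(1) = 126.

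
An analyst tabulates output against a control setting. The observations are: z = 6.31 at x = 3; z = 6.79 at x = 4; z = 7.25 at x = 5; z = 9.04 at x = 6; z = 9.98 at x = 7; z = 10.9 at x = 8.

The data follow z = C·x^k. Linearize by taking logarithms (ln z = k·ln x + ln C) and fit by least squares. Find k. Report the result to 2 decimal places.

k = 0.59

Linearized form: ln z = k·ln x + ln C. From the 6 transformed points,
Over the data: Σln x = 9.9115, Σ(ln x)² = 17.0401, Σln z = 12.6296, Σln x·ln z = 21.2563.
Normal system: [[17.0401, 9.9115]; [9.9115, 6]]·[k, ln C]ᵀ = [21.2563, 12.6296]ᵀ.
Slope k = (n·Σln x·ln z − Σln x·Σln z)/(n·Σ(ln x)² − (Σln x)²) = (6·21.2563 − 9.9115·12.6296)/4.0036 = 0.58955; ln C = (Σln z − k·Σln x)/n = 1.13104.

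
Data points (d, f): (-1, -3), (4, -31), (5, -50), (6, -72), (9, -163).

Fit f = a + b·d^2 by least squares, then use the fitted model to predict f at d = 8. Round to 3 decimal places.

f̂ = -128.499

With design matrix M, MᵀM = [[5, 159]; [159, 8739]] and Mᵀf = [-319, -17544]ᵀ.
Eliminating b: 8739·(row 1) − 159·(row 2) gives 18414·a = 8739·(-319) − 159·(-17544) = 1755, so a = 65/682.
Then b = ((-17544) − 159·(65/682))/8739 = -4111/2046.
At d = 8: f̂ = (65/682)·(1) + (-4111/2046)·(64) = -262909/2046.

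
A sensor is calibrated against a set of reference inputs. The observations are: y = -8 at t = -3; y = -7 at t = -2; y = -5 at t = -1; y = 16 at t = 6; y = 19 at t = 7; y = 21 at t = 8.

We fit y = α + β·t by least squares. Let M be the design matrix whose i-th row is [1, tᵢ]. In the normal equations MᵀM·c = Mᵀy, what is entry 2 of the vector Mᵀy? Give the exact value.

Entry 2 ↔ basis t, so (Mᵀy)_{2} = Σᵢ (t)·yᵢ = (-3)·(-8) + (-2)·(-7) + (-1)·(-5) + (6)·(16) + (7)·(19) + (8)·(21) = 440.

440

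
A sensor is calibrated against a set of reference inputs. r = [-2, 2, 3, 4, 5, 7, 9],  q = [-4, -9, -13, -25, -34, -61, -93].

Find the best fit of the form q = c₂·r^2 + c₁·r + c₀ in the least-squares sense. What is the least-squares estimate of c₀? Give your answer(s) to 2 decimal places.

The normal equations are: 9956·c₂ + 1288·c₁ + 188·c₀ = -11941;  1288·c₂ + 188·c₁ + 28·c₀ = -1583;  188·c₂ + 28·c₁ + 7·c₀ = -239.
Inverting the 3×3 Gram matrix, [c₂, c₁, c₀]ᵀ = [-48773/49948, -68093/49948, -30773/12487]ᵀ.

c₀ = -2.46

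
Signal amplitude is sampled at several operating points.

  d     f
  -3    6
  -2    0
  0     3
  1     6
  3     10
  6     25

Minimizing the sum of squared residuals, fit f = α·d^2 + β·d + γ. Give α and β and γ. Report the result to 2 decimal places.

α = 0.44, β = 1.01, γ = 3.13

Setting ∂/∂α … = 0 gives: 1475·α + 209·β + 59·γ = 1050;  209·α + 59·β + 5·γ = 168;  59·α + 5·β + 6·γ = 50.
(Σd^2·d^2 = 1475, Σd^2·d = 209, Σd^2 = 59, Σd·d = 59, Σd = 5, Σ1 = 6, Σd^2·f = 1050, Σd·f = 168, Σf = 50.)
Solving the 3×3 system (Gaussian elimination) gives α = 1489/3360, β = 3401/3360, γ = 877/280.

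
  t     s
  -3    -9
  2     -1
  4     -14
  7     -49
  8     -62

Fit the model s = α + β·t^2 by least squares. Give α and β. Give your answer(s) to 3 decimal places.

The normal equations are: 5·α + 142·β = -135;  142·α + 6850·β = -6678.
Δ = 5·6850 − 142² = 14086.
α = ((-135)·6850 − 142·(-6678))/14086 = 11763/7043; β = (5·(-6678) − 142·(-135))/14086 = -7110/7043.

α = 1.670, β = -1.010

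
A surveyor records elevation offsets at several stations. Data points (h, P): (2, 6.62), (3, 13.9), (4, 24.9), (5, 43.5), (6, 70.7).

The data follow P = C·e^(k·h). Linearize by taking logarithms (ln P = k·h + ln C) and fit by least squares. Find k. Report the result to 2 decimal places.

Linearized form: ln P = k·h + ln C. From the 5 transformed points,
Σh = 20.0000, Σ(h)² = 90.0000, Σln P = 15.7681, Σh·ln P = 68.9498.
Equations: 90.0000·k + 20.0000·ln C = 68.9498;  20.0000·k + 5·ln C = 15.7681.
Δ = 90.0000·5 − (20.0000)² = 50.0000; k = (68.9498·5 − 20.0000·15.7681)/50.0000 = 0.58776, ln C = (90.0000·15.7681 − 20.0000·68.9498)/50.0000 = 0.80258.

k = 0.59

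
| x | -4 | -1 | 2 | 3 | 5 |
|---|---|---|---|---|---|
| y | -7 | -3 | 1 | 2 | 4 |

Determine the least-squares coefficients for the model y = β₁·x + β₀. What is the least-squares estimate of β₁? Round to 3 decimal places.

β₁ = 1.240

Normal-equation sums: Σx·x = 55, Σx = 5, Σ1 = 5.
Moment sums: Σx·y = 59, Σy = -3.
Determinant 55·5 − 5² = 250.
β₁ = (59·5 − 5·(-3))/250 = 31/25; β₀ = (55·(-3) − 5·59)/250 = -46/25.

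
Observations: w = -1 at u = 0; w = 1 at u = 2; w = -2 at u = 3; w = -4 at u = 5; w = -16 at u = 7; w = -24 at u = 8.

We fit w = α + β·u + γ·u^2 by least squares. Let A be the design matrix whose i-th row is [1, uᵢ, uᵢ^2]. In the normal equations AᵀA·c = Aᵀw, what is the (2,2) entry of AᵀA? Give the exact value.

Row 2 ↔ basis u, column 2 ↔ basis u, so (AᵀA)_{2,2} = Σᵢ (u)·(u) = (0)·(0) + (2)·(2) + (3)·(3) + (5)·(5) + (7)·(7) + (8)·(8) = 151.

151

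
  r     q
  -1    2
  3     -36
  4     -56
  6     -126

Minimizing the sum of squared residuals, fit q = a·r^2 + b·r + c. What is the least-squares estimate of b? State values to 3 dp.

Compute the Gram sums: Σr^2·r^2 = 1634, Σr^2·r = 306, Σr^2 = 62, Σr·r = 62, Σr = 12, Σ1 = 4.
Moment sums: Σr^2·q = -5754, Σr·q = -1090, Σq = -216.
Normal equations: [[1634, 306, 62]; [306, 62, 12]; [62, 12, 4]]·[a, b, c]ᵀ = [-5754, -1090, -216]ᵀ.
Row-reducing yields a = -4758/1549, b = -4373/1549, c = 3222/1549.

b = -2.823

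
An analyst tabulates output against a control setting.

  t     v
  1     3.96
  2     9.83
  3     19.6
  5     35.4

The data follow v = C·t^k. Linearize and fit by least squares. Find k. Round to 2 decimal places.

Taking logs, ln v = k·ln t + ln C, so regress ln v on ln t.
Σln t = 3.4012, Σ(ln t)² = 4.2777, Σln v = 10.2039, Σln t·ln v = 10.5935.
Equations: 4.2777·k + 3.4012·ln C = 10.5935;  3.4012·k + 4·ln C = 10.2039.
Solving (det = 5.5426): k = 1.38354, ln C = 1.37456.

k = 1.38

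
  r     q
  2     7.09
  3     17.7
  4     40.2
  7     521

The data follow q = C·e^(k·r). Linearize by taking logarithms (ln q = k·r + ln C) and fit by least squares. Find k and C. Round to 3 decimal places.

With ln qᵢ as the transformed response and rᵢ as the regressor:
AᵀA = [[78.0000, 16.0000]; [16.0000, 4]], rhs = [71.1038, 14.7819]ᵀ  (here Σr = 16.0000, Σ(r)² = 78.0000, Σln q = 14.7819, Σr·ln q = 71.1038).
Solving (det = 56.0000): k = 0.85545, ln C = 0.27366, so C = exp(0.27366) = 1.31477.

k = 0.855, C = 1.315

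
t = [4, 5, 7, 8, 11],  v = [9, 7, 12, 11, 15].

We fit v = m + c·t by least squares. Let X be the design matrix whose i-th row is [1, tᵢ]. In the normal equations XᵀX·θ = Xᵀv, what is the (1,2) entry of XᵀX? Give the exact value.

Row 1 ↔ basis 1, column 2 ↔ basis t, so (XᵀX)_{1,2} = Σᵢ t = (1)·(4) + (1)·(5) + (1)·(7) + (1)·(8) + (1)·(11) = 35.

35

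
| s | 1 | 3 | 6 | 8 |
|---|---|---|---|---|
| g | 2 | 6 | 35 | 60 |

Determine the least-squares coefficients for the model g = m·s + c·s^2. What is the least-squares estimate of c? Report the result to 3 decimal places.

c = 0.993

From the data, Σs·s = 110, Σs·s^2 = 756, Σs^2·s^2 = 5474.
And Σs·g = 710, Σs^2·g = 5156.
Normal equations: [[110, 756]; [756, 5474]]·[m, c]ᵀ = [710, 5156]ᵀ.
Δ = 110·5474 − 756² = 30604.
m = (710·5474 − 756·5156)/30604 = -407/1093; c = (110·5156 − 756·710)/30604 = 7600/7651.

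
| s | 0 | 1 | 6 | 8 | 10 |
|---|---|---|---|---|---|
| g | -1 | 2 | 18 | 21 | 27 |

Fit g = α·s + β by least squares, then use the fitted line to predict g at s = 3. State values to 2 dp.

ĝ = 7.79

MᵀM·[α, β]ᵀ = Mᵀg reads: 201·α + 25·β = 548;  25·α + 5·β = 67.
Eliminating β: 5·(row 1) − 25·(row 2) gives 380·α = 5·548 − 25·67 = 1065, so α = 213/76.
Then β = (67 − 25·(213/76))/5 = -233/380.
At s = 3: ĝ = (213/76)·(3) + (-233/380)·(1) = 1481/190.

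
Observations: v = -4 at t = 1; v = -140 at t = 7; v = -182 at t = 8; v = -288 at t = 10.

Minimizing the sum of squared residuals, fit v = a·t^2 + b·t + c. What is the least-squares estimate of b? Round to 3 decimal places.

Normal-equation sums: Σt^2·t^2 = 16498, Σt^2·t = 1856, Σt^2 = 214, Σt·t = 214, Σt = 26, Σ1 = 4.
For Mᵀv: Σt^2·v = -47312, Σt·v = -5320, Σv = -614.
MᵀM·[a, b, c]ᵀ = Mᵀv becomes [[16498, 1856, 214]; [1856, 214, 26]; [214, 26, 4]]·[a, b, c]ᵀ = [-47312, -5320, -614]ᵀ.
Inverting the 3×3 Gram matrix, [a, b, c]ᵀ = [-365/122, 843/610, -1477/610]ᵀ.

b = 1.382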